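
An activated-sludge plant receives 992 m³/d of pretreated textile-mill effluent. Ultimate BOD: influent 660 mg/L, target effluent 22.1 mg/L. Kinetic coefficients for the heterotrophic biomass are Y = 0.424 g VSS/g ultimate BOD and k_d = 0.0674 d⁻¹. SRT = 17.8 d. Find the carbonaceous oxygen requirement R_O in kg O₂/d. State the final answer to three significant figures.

Correct the yield for decay: Y_obs = Y/(1 + k_d θ_c) = 0.424 / (1 + 0.0674 × 17.8) = 0.424 / 2.200 = 0.1928.
Mass of ultimate BOD removed per day: Q(S₀ − S) = 992 × 637.9 g/m³ = 632.8 kg/d.
Biomass synthesised: P_X = Y_obs × 632.8 = 122.0 kg VSS/d.
Carbonaceous O₂ demand = substrate oxidised − cell-mass equivalent = 632.8 − 1.42 × 122.0 = 459.6 kg O₂/d.

R_O ≈ 460 kg O₂/d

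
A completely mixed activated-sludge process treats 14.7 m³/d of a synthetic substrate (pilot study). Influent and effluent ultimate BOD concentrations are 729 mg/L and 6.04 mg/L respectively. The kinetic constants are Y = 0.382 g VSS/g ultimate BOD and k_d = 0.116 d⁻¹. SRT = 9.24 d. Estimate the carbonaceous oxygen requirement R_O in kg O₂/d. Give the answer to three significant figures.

Y_obs = Y / (1 + k_d θ_c) = 0.382 / (1 + 0.116 × 9.24) = 0.382 / 2.072 = 0.1844.
Mass of ultimate BOD removed per day: Q(S₀ − S) = 14.7 × 723.0 g/m³ = 10.63 kg/d.
Net sludge production P_X = 0.1844 × 10.63 = 1.959 kg VSS/d.
R_O = Q·(S₀ − S) − 1.42·P_X = 10.63 − 1.42 × 1.959 = 7.845 kg O₂/d.

R_O ≈ 7.85 kg O₂/d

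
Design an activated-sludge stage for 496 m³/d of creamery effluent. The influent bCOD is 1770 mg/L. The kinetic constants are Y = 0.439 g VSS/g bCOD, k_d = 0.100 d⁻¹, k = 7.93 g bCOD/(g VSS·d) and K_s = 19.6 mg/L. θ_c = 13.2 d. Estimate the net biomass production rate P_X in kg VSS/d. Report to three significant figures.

Effluent substrate depends only on kinetics and SRT: S = K_s(1 + k_d θ_c) / [θ_c(Yk − k_d) − 1] = 19.6 × (1 + 0.100 × 13.2) / [13.2 × (0.439 × 7.93 − 0.100) − 1] = 45.47 / 43.63 = 1.042 mg/L.
Observed yield with endogenous decay: Y_obs = Y / (1 + k_d·θ_c) = 0.439 / (1 + 0.100 × 13.2) = 0.439 / 2.320 = 0.1892 g VSS/g bCOD.
ΔS = 1770 − 1.04 = 1769 mg/L, so the substrate removal rate is 496 × 1769/1000 = 877.4 kg bCOD/d.
Net biomass production P_X = Y_obs × Q·(S₀ − S) = 0.1892 × 877.4 = 166.0 kg VSS/d.

P_X ≈ 166 kg VSS/d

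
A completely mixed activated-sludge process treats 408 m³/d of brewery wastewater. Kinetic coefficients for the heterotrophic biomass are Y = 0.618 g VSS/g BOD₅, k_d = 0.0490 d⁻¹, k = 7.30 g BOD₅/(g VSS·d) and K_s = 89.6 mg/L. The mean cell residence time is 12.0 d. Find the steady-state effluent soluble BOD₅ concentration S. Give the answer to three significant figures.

S ≈ 2.71 mg/L

From the Monod/SRT balance for a CMAS, S = K_s·(1+k_d θ_c)/[θ_c·(Y k − k_d) − 1] = 89.6 × (1 + 0.0490 × 12.0) / [12.0 × (0.618 × 7.30 − 0.0490) − 1] = 142.3 / 52.55 = 2.708 mg/L.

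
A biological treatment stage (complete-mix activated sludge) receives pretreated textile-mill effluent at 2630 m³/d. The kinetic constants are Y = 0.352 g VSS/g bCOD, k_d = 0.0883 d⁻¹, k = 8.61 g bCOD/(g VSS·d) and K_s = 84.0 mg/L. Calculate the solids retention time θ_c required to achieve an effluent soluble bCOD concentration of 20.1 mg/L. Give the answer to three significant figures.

θ_c ≈ 2.01 d

Specific growth rate at S = 20.1 mg/L: μ = YkS/(K_s+S) = 0.352·8.61·20.1/(84.0+20.1) = 0.5852 d⁻¹.
1/θ_c = 0.5852 − 0.0883 = 0.4969 d⁻¹, so θ_c = 2.013 d.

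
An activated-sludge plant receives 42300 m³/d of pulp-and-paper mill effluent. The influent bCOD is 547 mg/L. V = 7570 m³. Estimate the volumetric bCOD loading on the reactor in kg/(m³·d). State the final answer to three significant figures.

L_v ≈ 3.06 kg bCOD/(m³·d)

Volumetric loading L_v = Q·S₀ / V = 42300 × 547 g/m³ / 7570 m³ = 3057 g/(m³·d) = 3.057 kg bCOD/(m³·d).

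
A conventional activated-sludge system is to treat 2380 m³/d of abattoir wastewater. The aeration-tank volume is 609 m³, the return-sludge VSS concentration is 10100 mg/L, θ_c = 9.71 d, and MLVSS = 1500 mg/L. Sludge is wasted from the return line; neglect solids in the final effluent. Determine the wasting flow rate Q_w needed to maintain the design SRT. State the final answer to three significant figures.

Q_w ≈ 9.31 m³/d

Wasting from the return line (neglecting effluent solids): Q_w = V·X / (θ_c·X_r) = 609.0 × 1500 / (9.71 × 10100) = 9.315 m³/d.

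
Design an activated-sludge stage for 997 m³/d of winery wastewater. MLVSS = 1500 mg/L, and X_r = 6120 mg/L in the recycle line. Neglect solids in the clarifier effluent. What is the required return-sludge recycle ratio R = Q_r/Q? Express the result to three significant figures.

Solids balance on the clarifier gives (1+R)X = R·X_r, so R = X/(X_r − X) = 1500 / (6120 − 1500) = 0.3247.

R ≈ 0.325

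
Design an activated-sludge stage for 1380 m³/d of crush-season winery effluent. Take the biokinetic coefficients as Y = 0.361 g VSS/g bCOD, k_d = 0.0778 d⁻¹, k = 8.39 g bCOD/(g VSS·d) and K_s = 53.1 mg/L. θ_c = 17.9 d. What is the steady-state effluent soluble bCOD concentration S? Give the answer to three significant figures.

For a completely mixed reactor with recycle the Lawrence–McCarty relation gives S = K_s·(1 + k_d·θ_c) / [θ_c·(Y·k − k_d) − 1] = 53.1 × (1 + 0.0778 × 17.9) / [17.9 × (0.361 × 8.39 − 0.0778) − 1] = 127.0 / 51.82 = 2.452 mg/L.

S ≈ 2.45 mg/L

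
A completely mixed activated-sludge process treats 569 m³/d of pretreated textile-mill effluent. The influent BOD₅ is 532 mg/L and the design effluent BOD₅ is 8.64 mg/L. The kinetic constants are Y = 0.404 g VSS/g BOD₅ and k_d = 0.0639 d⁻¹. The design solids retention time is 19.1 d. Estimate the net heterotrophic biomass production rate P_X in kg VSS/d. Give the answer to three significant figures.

The observed yield is Y_obs = Y/(1 + k_d·θ_c) = 0.404 / (1 + 0.0639 × 19.1) = 0.404 / 2.220 = 0.1819 g VSS per g BOD₅ removed.
Substrate removed = Q·(S₀ − S) = 569 m³/d × (532 − 8.64) g/m³ = 2.98×10^5 g/d = 297.8 kg/d.
Net biomass production P_X = Y_obs × Q·(S₀ − S) = 0.1819 × 297.8 = 54.18 kg VSS/d.

P_X ≈ 54.2 kg VSS/d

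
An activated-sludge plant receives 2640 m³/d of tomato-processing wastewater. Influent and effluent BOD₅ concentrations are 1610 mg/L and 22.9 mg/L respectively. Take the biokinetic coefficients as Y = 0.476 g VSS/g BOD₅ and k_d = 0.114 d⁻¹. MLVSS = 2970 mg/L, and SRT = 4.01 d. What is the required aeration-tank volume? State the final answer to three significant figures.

V ≈ 1850 m³

Rearranging the biomass balance for a CMAS with decay, V = Y·Q·ΔS·θ_c / [X·(1+k_d θ_c)] = 0.476 × 2640 × (1610 − 22.9) × 4.01 / [2970 × (1 + 0.114 × 4.01)] = 8×10^6 / 4328 = 1848 m³.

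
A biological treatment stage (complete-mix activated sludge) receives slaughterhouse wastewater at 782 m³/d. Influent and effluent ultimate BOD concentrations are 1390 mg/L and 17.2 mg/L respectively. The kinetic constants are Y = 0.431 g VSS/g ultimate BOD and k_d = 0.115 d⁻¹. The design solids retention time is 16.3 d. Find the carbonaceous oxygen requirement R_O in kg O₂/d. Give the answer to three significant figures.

Y_obs = Y / (1 + k_d θ_c) = 0.431 / (1 + 0.115 × 16.3) = 0.431 / 2.875 = 0.1499.
ΔS = 1390 − 17.2 = 1373 mg/L, so the substrate removal rate is 782 × 1373/1000 = 1074 kg ultimate BOD/d.
Biomass synthesised: P_X = Y_obs × 1074 = 161.0 kg VSS/d.
Carbonaceous O₂ demand = substrate oxidised − cell-mass equivalent = 1074 − 1.42 × 161.0 = 845.0 kg O₂/d.

R_O ≈ 845 kg O₂/d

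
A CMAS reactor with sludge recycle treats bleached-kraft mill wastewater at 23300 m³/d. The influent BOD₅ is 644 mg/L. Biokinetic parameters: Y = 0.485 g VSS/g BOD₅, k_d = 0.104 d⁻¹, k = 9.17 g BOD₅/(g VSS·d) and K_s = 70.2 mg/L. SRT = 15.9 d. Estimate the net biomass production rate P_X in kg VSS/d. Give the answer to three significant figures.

From the Monod/SRT balance for a CMAS, S = K_s·(1+k_d θ_c)/[θ_c·(Y k − k_d) − 1] = 70.2 × (1 + 0.104 × 15.9) / [15.9 × (0.485 × 9.17 − 0.104) − 1] = 186.3 / 68.06 = 2.737 mg/L.
Correct the yield for decay: Y_obs = Y/(1 + k_d θ_c) = 0.485 / (1 + 0.104 × 15.9) = 0.485 / 2.654 = 0.1828.
Substrate removed = Q·(S₀ − S) = 23300 m³/d × (644 − 2.74) g/m³ = 1.49×10^7 g/d = 14941 kg/d.
So the net sludge growth is P_X = 0.1828 × 14941 = 2731 kg VSS/d.

P_X ≈ 2730 kg VSS/d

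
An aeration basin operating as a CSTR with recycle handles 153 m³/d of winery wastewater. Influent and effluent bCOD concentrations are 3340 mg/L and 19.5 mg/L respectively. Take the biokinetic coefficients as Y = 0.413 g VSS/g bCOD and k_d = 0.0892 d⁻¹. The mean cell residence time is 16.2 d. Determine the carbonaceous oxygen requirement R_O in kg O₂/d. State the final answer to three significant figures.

Y_obs = Y / (1 + k_d θ_c) = 0.413 / (1 + 0.0892 × 16.2) = 0.413 / 2.445 = 0.1689.
Q·(S₀ − S) = 153 × (3340 − 19.5) × 10⁻³ = 508.0 kg/d removed.
Net sludge production P_X = 0.1689 × 508.0 = 85.81 kg VSS/d.
R_O = Q·(S₀ − S) − 1.42·P_X = 508.0 − 1.42 × 85.81 = 386.2 kg O₂/d.

R_O ≈ 386 kg O₂/d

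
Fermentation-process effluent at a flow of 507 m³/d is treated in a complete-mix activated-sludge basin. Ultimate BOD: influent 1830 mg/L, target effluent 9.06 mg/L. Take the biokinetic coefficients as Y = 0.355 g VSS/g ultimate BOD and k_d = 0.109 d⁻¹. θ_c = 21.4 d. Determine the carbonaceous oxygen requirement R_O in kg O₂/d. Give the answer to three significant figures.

The observed yield is Y_obs = Y/(1 + k_d·θ_c) = 0.355 / (1 + 0.109 × 21.4) = 0.355 / 3.333 = 0.1065 g VSS per g ultimate BOD removed.
Q·(S₀ − S) = 507 × (1830 − 9.06) × 10⁻³ = 923.2 kg/d removed.
P_X = Y_obs·Q·(S₀ − S) = 0.1065 × 923.2 = 98.34 kg VSS/d.
Carbonaceous O₂ demand = substrate oxidised − cell-mass equivalent = 923.2 − 1.42 × 98.34 = 783.6 kg O₂/d.

R_O ≈ 784 kg O₂/d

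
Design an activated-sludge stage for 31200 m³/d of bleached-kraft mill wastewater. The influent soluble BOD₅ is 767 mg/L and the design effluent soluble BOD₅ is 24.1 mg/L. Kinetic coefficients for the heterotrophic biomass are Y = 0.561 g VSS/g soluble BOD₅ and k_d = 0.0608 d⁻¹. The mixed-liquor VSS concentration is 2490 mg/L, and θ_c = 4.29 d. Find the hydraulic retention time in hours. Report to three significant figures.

τ ≈ 13.7 h

From the SRT design equation V = Y Q (S₀−S) θ_c / [X (1 + k_d θ_c)] = 0.561 × 31200 × (767 − 24.1) × 4.29 / [2490 × (1 + 0.0608 × 4.29)] = 5.58×10^7 / 3139 = 17768 m³.
HRT = V/Q = 17768 m³ / 31200 m³·d⁻¹ = 0.5695 d × 24 = 13.67 h.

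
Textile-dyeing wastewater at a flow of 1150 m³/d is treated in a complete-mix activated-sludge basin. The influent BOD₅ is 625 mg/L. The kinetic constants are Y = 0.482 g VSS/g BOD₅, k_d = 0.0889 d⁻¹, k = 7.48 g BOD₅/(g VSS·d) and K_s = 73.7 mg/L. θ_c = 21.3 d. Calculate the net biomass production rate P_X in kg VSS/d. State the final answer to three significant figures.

P_X ≈ 119 kg VSS/d

Effluent substrate depends only on kinetics and SRT: S = K_s(1 + k_d θ_c) / [θ_c(Yk − k_d) − 1] = 73.7 × (1 + 0.0889 × 21.3) / [21.3 × (0.482 × 7.48 − 0.0889) − 1] = 213.3 / 73.90 = 2.886 mg/L.
The observed yield is Y_obs = Y/(1 + k_d·θ_c) = 0.482 / (1 + 0.0889 × 21.3) = 0.482 / 2.894 = 0.1666 g VSS per g BOD₅ removed.
Substrate removed = Q·(S₀ − S) = 1150 m³/d × (625 − 2.89) g/m³ = 7.15×10^5 g/d = 715.4 kg/d.
Net biomass production P_X = Y_obs × Q·(S₀ − S) = 0.1666 × 715.4 = 119.2 kg VSS/d.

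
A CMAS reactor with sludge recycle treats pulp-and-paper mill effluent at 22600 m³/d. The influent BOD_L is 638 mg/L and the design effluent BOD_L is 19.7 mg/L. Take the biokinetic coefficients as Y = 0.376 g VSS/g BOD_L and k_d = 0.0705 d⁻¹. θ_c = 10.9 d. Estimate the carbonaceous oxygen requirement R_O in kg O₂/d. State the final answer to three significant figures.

Observed yield with endogenous decay: Y_obs = Y / (1 + k_d·θ_c) = 0.376 / (1 + 0.0705 × 10.9) = 0.376 / 1.768 = 0.2126 g VSS/g BOD_L.
Substrate removed = Q·(S₀ − S) = 22600 m³/d × (638 − 19.7) g/m³ = 1.4×10^7 g/d = 13974 kg/d.
P_X = Y_obs·Q·(S₀ − S) = 0.2126 × 13974 = 2971 kg VSS/d.
R_O = Q·ΔS − 1.42 P_X = 13974 − 4219 = 9755 kg O₂/d.

R_O ≈ 9750 kg O₂/d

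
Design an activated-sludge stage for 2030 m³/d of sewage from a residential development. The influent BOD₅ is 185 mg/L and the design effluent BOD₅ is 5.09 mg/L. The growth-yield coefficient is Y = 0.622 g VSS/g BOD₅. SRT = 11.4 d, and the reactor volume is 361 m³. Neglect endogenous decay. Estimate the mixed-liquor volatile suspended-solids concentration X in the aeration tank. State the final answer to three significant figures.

X = Y·Q·ΔS·θ_c / V = 0.622 × 2030 × (185 − 5.09) × 11.4 / 361 = 7174 mg/L.

X ≈ 7170 mg/L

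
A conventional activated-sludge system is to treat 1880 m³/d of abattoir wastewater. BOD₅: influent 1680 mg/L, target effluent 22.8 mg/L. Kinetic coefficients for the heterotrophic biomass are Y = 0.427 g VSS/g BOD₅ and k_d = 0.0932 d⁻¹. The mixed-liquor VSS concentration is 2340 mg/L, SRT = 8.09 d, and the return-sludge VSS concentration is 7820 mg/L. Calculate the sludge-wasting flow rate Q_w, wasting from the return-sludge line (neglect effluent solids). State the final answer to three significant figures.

Q_w ≈ 97.0 m³/d

Steady-state biomass mass balance: V·X·(1 + k_d·θ_c) = Y·Q·(S₀ − S)·θ_c, so V = 0.427 × 1880 × (1680 − 22.8) × 8.09 / [2340 × (1 + 0.0932 × 8.09)] = 1.08×10^7 / 4104 = 2622 m³.
Wasting from the return line (neglecting effluent solids): Q_w = V·X / (θ_c·X_r) = 2622 × 2340 / (8.09 × 7820) = 96.99 m³/d.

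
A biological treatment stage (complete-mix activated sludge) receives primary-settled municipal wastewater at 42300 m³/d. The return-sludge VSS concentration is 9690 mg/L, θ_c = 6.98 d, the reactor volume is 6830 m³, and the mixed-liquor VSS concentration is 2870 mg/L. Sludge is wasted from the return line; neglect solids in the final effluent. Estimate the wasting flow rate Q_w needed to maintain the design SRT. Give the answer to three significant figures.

Wasting from the return line (neglecting effluent solids): Q_w = V·X / (θ_c·X_r) = 6830 × 2870 / (6.98 × 9690) = 289.8 m³/d.

Q_w ≈ 290 m³/d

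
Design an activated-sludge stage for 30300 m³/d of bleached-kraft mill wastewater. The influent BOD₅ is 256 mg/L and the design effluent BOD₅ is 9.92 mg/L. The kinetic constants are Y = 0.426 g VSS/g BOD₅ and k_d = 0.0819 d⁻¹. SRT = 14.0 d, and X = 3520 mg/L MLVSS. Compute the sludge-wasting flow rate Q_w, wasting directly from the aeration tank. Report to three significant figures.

Q_w ≈ 420 m³/d

From the SRT design equation V = Y Q (S₀−S) θ_c / [X (1 + k_d θ_c)] = 0.426 × 30300 × (256 − 9.92) × 14.0 / [3520 × (1 + 0.0819 × 14.0)] = 4.45×10^7 / 7556 = 5885 m³.
Wasting from the aeration tank: Q_w = V / θ_c = 5885 / 14.0 = 420.4 m³/d.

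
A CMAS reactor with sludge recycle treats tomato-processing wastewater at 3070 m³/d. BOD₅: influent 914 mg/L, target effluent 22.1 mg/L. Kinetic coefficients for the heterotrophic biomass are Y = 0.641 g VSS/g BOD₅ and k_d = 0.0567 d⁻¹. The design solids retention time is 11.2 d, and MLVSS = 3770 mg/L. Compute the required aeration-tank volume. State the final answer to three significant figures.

V ≈ 3190 m³

Rearranging the biomass balance for a CMAS with decay, V = Y·Q·ΔS·θ_c / [X·(1+k_d θ_c)] = 0.641 × 3070 × (914 − 22.1) × 11.2 / [3770 × (1 + 0.0567 × 11.2)] = 1.97×10^7 / 6164 = 3189 m³.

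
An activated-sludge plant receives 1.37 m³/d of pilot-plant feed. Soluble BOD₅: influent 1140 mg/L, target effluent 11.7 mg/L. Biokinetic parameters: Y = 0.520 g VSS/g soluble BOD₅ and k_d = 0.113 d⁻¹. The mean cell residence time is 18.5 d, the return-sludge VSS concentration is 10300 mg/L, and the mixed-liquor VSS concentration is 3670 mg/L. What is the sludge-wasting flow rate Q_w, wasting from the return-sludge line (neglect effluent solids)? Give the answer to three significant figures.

Rearranging the biomass balance for a CMAS with decay, V = Y·Q·ΔS·θ_c / [X·(1+k_d θ_c)] = 0.520 × 1.37 × (1140 − 11.7) × 18.5 / [3670 × (1 + 0.113 × 18.5)] = 1.49×10^4 / 11342 = 1.311 m³.
Q_w = (V·X)/(θ_c X_r) = 1.311 × 3670 / (18.5 × 10300) = 0.02525 m³/d.

Q_w ≈ 0.0253 m³/d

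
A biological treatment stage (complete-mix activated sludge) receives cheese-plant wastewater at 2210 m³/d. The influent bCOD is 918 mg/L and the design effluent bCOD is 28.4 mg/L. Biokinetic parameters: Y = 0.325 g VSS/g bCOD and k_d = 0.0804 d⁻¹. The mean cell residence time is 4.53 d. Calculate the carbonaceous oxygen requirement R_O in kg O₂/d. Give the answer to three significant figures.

R_O ≈ 1300 kg O₂/d

Observed yield with endogenous decay: Y_obs = Y / (1 + k_d·θ_c) = 0.325 / (1 + 0.0804 × 4.53) = 0.325 / 1.364 = 0.2382 g VSS/g bCOD.
Mass of bCOD removed per day: Q(S₀ − S) = 2210 × 889.6 g/m³ = 1966 kg/d.
Biomass synthesised: P_X = Y_obs × 1966 = 468.4 kg VSS/d.
R_O = Q·ΔS − 1.42 P_X = 1966 − 665.1 = 1301 kg O₂/d.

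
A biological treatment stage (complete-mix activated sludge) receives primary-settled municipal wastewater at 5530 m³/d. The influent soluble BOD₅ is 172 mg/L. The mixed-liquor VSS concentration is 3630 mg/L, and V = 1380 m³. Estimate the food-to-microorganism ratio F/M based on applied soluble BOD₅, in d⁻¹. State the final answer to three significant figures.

F/M = applied load / biomass = Q·S₀/(V·X) = 5530 × 172 / (1380 × 3630) = 0.1899 d⁻¹.

F/M ≈ 0.190 d⁻¹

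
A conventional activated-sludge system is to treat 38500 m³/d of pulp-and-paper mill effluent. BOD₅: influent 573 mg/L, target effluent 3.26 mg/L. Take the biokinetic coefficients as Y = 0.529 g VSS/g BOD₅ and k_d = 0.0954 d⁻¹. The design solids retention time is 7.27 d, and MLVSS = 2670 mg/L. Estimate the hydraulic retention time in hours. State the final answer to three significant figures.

τ ≈ 11.6 h

From the SRT design equation V = Y Q (S₀−S) θ_c / [X (1 + k_d θ_c)] = 0.529 × 38500 × (573 − 3.26) × 7.27 / [2670 × (1 + 0.0954 × 7.27)] = 8.44×10^7 / 4522 = 18656 m³.
HRT = V/Q = 18656 m³ / 38500 m³·d⁻¹ = 0.4846 d × 24 = 11.63 h.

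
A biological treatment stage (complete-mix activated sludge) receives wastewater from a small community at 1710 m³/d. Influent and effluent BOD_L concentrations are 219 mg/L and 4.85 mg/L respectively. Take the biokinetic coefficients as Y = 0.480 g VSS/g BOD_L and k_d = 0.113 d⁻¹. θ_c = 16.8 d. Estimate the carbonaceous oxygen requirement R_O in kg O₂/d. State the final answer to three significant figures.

The observed yield is Y_obs = Y/(1 + k_d·θ_c) = 0.480 / (1 + 0.113 × 16.8) = 0.480 / 2.898 = 0.1656 g VSS per g BOD_L removed.
ΔS = 219 − 4.85 = 214.2 mg/L, so the substrate removal rate is 1710 × 214.2/1000 = 366.2 kg BOD_L/d.
P_X = Y_obs·Q·(S₀ − S) = 0.1656 × 366.2 = 60.65 kg VSS/d.
R_O = Q·(S₀ − S) − 1.42·P_X = 366.2 − 1.42 × 60.65 = 280.1 kg O₂/d.

R_O ≈ 280 kg O₂/d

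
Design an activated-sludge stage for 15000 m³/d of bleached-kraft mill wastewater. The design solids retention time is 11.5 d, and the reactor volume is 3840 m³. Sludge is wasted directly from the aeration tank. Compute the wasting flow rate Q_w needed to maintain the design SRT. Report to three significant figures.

Q_w ≈ 334 m³/d

For wasting at MLVSS concentration, Q_w = V/θ_c = 3840/11.5 = 333.9 m³/d.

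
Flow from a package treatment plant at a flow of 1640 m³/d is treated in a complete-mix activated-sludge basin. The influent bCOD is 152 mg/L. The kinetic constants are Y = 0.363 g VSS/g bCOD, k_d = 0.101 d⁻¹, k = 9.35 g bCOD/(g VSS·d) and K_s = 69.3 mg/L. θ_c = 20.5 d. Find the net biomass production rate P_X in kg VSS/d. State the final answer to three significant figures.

P_X ≈ 28.8 kg VSS/d

From the Monod/SRT balance for a CMAS, S = K_s·(1+k_d θ_c)/[θ_c·(Y k − k_d) − 1] = 69.3 × (1 + 0.101 × 20.5) / [20.5 × (0.363 × 9.35 − 0.101) − 1] = 212.8 / 66.51 = 3.199 mg/L.
Correct the yield for decay: Y_obs = Y/(1 + k_d θ_c) = 0.363 / (1 + 0.101 × 20.5) = 0.363 / 3.071 = 0.1182.
Mass of bCOD removed per day: Q(S₀ − S) = 1640 × 148.8 g/m³ = 244.0 kg/d.
Biomass produced: P_X = Y_obs·Q·ΔS = 0.1182 × 244.0 ≈ 28.85 kg VSS/d.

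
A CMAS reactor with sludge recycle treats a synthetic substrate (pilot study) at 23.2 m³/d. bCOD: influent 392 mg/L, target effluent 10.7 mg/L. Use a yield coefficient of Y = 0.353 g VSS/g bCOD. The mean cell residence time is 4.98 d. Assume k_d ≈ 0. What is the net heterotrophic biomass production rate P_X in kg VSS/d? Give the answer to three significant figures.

P_X ≈ 3.12 kg VSS/d

No decay correction is needed, so Y_obs = Y = 0.353.
ΔS = 392 − 10.7 = 381.3 mg/L, so the substrate removal rate is 23.2 × 381.3/1000 = 8.846 kg bCOD/d.
Biomass produced: P_X = Y_obs·Q·ΔS = 0.3530 × 8.846 ≈ 3.123 kg VSS/d.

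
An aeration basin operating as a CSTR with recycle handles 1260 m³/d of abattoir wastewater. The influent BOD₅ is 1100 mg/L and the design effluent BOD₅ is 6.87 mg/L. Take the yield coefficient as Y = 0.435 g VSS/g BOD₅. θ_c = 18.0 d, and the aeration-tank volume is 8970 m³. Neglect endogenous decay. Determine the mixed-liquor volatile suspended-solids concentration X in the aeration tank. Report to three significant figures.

X ≈ 1200 mg/L

Without decay, X = Y Q (S₀−S) θ_c / V = 0.435 × 1260 × (1100 − 6.87) × 18.0 / 8970 = 1202 mg/L.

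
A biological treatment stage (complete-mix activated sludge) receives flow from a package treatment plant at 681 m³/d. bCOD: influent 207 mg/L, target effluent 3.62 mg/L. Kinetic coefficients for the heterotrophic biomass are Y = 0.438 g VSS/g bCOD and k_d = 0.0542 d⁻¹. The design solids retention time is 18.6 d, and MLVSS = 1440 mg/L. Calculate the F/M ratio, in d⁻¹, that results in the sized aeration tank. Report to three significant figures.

Steady-state biomass mass balance: V·X·(1 + k_d·θ_c) = Y·Q·(S₀ − S)·θ_c, so V = 0.438 × 681 × (207 − 3.62) × 18.6 / [1440 × (1 + 0.0542 × 18.6)] = 1.13×10^6 / 2892 = 390.2 m³.
F/M = applied load / biomass = Q·S₀/(V·X) = 681 × 207 / (390.2 × 1440) = 0.2509 d⁻¹.

F/M ≈ 0.251 d⁻¹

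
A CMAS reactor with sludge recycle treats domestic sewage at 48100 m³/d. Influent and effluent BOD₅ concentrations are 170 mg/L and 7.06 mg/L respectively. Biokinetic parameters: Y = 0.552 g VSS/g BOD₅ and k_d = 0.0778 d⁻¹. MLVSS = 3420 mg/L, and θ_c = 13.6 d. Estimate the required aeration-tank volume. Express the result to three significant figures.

From the SRT design equation V = Y Q (S₀−S) θ_c / [X (1 + k_d θ_c)] = 0.552 × 48100 × (170 − 7.06) × 13.6 / [3420 × (1 + 0.0778 × 13.6)] = 5.88×10^7 / 7039 = 8359 m³.

V ≈ 8360 m³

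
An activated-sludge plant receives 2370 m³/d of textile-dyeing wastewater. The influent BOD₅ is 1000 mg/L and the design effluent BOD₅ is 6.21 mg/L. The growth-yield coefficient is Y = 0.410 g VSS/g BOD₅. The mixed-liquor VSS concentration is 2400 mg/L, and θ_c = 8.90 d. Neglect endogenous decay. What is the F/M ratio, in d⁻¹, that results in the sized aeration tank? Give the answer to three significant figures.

With k_d = 0 the design equation reduces to V = Y Q (S₀−S) θ_c / X = 0.410 × 2370 × (1000 − 6.21) × 8.90 / 2400 = 3581 m³.
F/M = Q·S₀ / (V·X) = 2370 × 1000 / (3581 × 2400) = 0.2758 g BOD₅·(g VSS·d)⁻¹.

F/M ≈ 0.276 d⁻¹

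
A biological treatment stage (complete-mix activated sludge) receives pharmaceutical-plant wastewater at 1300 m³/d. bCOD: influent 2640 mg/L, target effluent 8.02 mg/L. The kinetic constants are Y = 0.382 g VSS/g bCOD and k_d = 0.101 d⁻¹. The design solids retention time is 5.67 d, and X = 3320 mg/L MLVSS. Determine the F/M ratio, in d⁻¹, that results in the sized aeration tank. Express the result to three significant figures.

From the SRT design equation V = Y Q (S₀−S) θ_c / [X (1 + k_d θ_c)] = 0.382 × 1300 × (2640 − 8.02) × 5.67 / [3320 × (1 + 0.101 × 5.67)] = 7.41×10^6 / 5221 = 1419 m³.
F/M = applied load / biomass = Q·S₀/(V·X) = 1300 × 2640 / (1419 × 3320) = 0.7283 d⁻¹.

F/M ≈ 0.728 d⁻¹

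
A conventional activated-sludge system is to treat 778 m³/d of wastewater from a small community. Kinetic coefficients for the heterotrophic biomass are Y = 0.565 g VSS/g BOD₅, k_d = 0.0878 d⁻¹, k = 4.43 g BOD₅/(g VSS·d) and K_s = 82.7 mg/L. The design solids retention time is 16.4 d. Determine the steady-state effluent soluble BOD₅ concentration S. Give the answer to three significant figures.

S ≈ 5.23 mg/L

From the Monod/SRT balance for a CMAS, S = K_s·(1+k_d θ_c)/[θ_c·(Y k − k_d) − 1] = 82.7 × (1 + 0.0878 × 16.4) / [16.4 × (0.565 × 4.43 − 0.0878) − 1] = 201.8 / 38.61 = 5.226 mg/L.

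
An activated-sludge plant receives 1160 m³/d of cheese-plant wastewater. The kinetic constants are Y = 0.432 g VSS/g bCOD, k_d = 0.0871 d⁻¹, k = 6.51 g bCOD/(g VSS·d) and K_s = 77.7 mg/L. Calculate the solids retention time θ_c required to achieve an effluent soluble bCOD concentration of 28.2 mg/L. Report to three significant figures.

From 1/θ_c = Y·k·S/(K_s + S) − k_d: Y·k·S/(K_s+S) = 0.432 × 6.51 × 28.2 / (77.7 + 28.2) = 0.7489 d⁻¹.
1/θ_c = 0.7489 − 0.0871 = 0.6618 d⁻¹, so θ_c = 1.511 d.

θ_c ≈ 1.51 d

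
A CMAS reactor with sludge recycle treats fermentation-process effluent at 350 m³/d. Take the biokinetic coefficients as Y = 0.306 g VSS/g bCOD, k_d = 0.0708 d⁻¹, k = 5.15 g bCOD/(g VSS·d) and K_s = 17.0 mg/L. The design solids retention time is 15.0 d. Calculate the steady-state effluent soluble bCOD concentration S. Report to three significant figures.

S ≈ 1.62 mg/L

For a completely mixed reactor with recycle the Lawrence–McCarty relation gives S = K_s·(1 + k_d·θ_c) / [θ_c·(Y·k − k_d) − 1] = 17.0 × (1 + 0.0708 × 15.0) / [15.0 × (0.306 × 5.15 − 0.0708) − 1] = 35.05 / 21.58 = 1.625 mg/L.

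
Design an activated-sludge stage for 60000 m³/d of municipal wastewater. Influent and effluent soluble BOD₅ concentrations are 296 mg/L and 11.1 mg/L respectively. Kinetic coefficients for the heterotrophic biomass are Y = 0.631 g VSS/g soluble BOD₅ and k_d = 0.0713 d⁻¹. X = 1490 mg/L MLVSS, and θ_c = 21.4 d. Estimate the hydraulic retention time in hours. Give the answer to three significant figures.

τ ≈ 24.5 h

From the SRT design equation V = Y Q (S₀−S) θ_c / [X (1 + k_d θ_c)] = 0.631 × 60000 × (296 − 11.1) × 21.4 / [1490 × (1 + 0.0713 × 21.4)] = 2.31×10^8 / 3763 = 61334 m³.
HRT = V/Q = 61334 m³ / 60000 m³·d⁻¹ = 1.022 d × 24 = 24.53 h.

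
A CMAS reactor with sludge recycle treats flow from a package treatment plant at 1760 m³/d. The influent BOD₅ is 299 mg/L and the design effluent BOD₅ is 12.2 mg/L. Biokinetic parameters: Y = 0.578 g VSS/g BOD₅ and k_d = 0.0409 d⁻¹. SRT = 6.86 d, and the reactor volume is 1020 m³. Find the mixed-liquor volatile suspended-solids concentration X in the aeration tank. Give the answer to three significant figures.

X ≈ 1530 mg/L

Solving the biomass balance for X: X = Y Q (S₀−S) θ_c / [V (1+k_d θ_c)] = 0.578 × 1760 × (299 − 12.2) × 6.86 / [1020 × (1 + 0.0409 × 6.86)] = 1532 mg/L.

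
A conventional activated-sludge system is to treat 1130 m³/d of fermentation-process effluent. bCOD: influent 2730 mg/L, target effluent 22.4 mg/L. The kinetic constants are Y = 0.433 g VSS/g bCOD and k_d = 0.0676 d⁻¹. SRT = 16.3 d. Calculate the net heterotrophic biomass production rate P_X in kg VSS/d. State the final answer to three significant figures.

P_X ≈ 630 kg VSS/d

Observed yield with endogenous decay: Y_obs = Y / (1 + k_d·θ_c) = 0.433 / (1 + 0.0676 × 16.3) = 0.433 / 2.102 = 0.2060 g VSS/g bCOD.
Q·(S₀ − S) = 1130 × (2730 − 22.4) × 10⁻³ = 3060 kg/d removed.
Net biomass production P_X = Y_obs × Q·(S₀ − S) = 0.2060 × 3060 = 630.3 kg VSS/d.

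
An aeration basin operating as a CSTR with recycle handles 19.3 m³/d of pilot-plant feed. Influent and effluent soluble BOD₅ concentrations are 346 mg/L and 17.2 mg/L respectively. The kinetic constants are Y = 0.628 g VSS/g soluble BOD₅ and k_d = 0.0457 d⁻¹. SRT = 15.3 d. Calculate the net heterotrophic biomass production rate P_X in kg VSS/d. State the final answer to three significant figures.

Correct the yield for decay: Y_obs = Y/(1 + k_d θ_c) = 0.628 / (1 + 0.0457 × 15.3) = 0.628 / 1.699 = 0.3696.
Substrate removed = Q·(S₀ − S) = 19.3 m³/d × (346 − 17.2) g/m³ = 6.35×10^3 g/d = 6.346 kg/d.
P_X = Y_obs · Q(S₀ − S) = 0.3696 × 6.346 = 2.345 kg VSS/d.

P_X ≈ 2.35 kg VSS/d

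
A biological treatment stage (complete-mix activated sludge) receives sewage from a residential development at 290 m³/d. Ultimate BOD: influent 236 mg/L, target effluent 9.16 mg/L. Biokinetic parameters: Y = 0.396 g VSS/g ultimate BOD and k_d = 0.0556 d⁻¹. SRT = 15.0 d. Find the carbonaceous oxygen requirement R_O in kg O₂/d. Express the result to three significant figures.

Observed yield with endogenous decay: Y_obs = Y / (1 + k_d·θ_c) = 0.396 / (1 + 0.0556 × 15.0) = 0.396 / 1.834 = 0.2159 g VSS/g ultimate BOD.
Q·(S₀ − S) = 290 × (236 − 9.16) × 10⁻³ = 65.78 kg/d removed.
Biomass synthesised: P_X = Y_obs × 65.78 = 14.20 kg VSS/d.
R_O = Q·ΔS − 1.42 P_X = 65.78 − 20.17 = 45.61 kg O₂/d.

R_O ≈ 45.6 kg O₂/d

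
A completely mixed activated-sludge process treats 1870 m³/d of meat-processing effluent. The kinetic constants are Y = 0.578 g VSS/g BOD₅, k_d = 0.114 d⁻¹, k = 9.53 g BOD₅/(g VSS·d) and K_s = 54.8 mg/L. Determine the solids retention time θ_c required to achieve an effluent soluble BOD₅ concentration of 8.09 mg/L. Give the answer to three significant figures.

θ_c ≈ 1.68 d

From 1/θ_c = Y·k·S/(K_s + S) − k_d: Y·k·S/(K_s+S) = 0.578 × 9.53 × 8.09 / (54.8 + 8.09) = 0.7086 d⁻¹.
Then 1/θ_c = μ − k_d = 0.7086 − 0.114 = 0.5946 d⁻¹, giving θ_c = 1.682 d.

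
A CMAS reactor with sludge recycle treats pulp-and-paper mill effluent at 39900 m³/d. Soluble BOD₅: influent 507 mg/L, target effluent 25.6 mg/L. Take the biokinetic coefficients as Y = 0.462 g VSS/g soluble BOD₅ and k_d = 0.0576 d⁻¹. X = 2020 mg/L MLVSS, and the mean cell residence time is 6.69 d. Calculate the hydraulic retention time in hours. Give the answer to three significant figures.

τ ≈ 12.8 h

Rearranging the biomass balance for a CMAS with decay, V = Y·Q·ΔS·θ_c / [X·(1+k_d θ_c)] = 0.462 × 39900 × (507 − 25.6) × 6.69 / [2020 × (1 + 0.0576 × 6.69)] = 5.94×10^7 / 2798 = 21215 m³.
Hydraulic retention time τ = V/Q = 21215 / 39900 = 0.5317 d = 12.76 h.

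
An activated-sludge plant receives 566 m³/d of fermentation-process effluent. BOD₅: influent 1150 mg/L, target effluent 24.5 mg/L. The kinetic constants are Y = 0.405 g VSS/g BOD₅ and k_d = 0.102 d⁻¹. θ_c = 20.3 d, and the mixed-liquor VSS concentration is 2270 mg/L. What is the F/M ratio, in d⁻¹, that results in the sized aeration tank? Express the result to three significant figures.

Rearranging the biomass balance for a CMAS with decay, V = Y·Q·ΔS·θ_c / [X·(1+k_d θ_c)] = 0.405 × 566 × (1150 − 24.5) × 20.3 / [2270 × (1 + 0.102 × 20.3)] = 5.24×10^6 / 6970 = 751.4 m³.
F/M = Q·S₀ / (V·X) = 566 × 1150 / (751.4 × 2270) = 0.3816 g BOD₅·(g VSS·d)⁻¹.

F/M ≈ 0.382 d⁻¹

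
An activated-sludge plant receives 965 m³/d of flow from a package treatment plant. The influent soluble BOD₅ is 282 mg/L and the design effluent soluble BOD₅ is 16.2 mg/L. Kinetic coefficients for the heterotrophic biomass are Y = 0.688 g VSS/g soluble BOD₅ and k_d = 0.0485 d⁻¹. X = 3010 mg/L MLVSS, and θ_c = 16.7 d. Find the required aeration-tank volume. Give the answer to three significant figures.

V ≈ 541 m³

Rearranging the biomass balance for a CMAS with decay, V = Y·Q·ΔS·θ_c / [X·(1+k_d θ_c)] = 0.688 × 965 × (282 − 16.2) × 16.7 / [3010 × (1 + 0.0485 × 16.7)] = 2.95×10^6 / 5448 = 540.9 m³.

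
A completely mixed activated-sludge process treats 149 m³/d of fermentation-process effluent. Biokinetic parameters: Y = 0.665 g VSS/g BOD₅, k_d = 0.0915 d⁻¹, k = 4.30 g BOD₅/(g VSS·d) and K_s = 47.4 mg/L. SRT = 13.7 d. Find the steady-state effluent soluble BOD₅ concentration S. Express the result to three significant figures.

S ≈ 2.89 mg/L

For a completely mixed reactor with recycle the Lawrence–McCarty relation gives S = K_s·(1 + k_d·θ_c) / [θ_c·(Y·k − k_d) − 1] = 47.4 × (1 + 0.0915 × 13.7) / [13.7 × (0.665 × 4.30 − 0.0915) − 1] = 106.8 / 36.92 = 2.893 mg/L.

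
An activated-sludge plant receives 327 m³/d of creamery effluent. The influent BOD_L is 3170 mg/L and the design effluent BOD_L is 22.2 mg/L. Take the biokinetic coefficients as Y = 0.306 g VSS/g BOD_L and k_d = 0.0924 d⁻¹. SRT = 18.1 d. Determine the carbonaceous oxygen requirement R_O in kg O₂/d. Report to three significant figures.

Y_obs = Y / (1 + k_d θ_c) = 0.306 / (1 + 0.0924 × 18.1) = 0.306 / 2.672 = 0.1145.
Mass of BOD_L removed per day: Q(S₀ − S) = 327 × 3148 g/m³ = 1029 kg/d.
P_X = Y_obs·Q·(S₀ − S) = 0.1145 × 1029 = 117.9 kg VSS/d.
R_O = Q·(S₀ − S) − 1.42·P_X = 1029 − 1.42 × 117.9 = 862.0 kg O₂/d.

R_O ≈ 862 kg O₂/d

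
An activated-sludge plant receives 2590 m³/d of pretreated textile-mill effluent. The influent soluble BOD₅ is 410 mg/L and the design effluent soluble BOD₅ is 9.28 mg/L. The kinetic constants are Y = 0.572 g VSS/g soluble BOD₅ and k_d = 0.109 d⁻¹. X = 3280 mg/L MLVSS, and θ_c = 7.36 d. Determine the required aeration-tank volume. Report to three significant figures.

Rearranging the biomass balance for a CMAS with decay, V = Y·Q·ΔS·θ_c / [X·(1+k_d θ_c)] = 0.572 × 2590 × (410 − 9.28) × 7.36 / [3280 × (1 + 0.109 × 7.36)] = 4.37×10^6 / 5911 = 739.1 m³.

V ≈ 739 m³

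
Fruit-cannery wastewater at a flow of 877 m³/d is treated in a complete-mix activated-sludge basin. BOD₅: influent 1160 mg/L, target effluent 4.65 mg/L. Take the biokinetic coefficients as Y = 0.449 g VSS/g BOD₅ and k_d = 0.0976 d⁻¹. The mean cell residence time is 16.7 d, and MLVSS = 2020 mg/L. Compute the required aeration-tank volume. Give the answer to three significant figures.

From the SRT design equation V = Y Q (S₀−S) θ_c / [X (1 + k_d θ_c)] = 0.449 × 877 × (1160 − 4.65) × 16.7 / [2020 × (1 + 0.0976 × 16.7)] = 7.6×10^6 / 5312 = 1430 m³.

V ≈ 1430 m³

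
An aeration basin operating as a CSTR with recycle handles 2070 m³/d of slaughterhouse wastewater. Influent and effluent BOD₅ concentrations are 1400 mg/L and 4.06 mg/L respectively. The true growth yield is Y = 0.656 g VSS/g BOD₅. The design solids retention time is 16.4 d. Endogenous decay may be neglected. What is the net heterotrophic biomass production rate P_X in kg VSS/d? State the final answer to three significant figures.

With endogenous decay neglected, the observed yield equals the true yield: Y_obs = Y = 0.656 g VSS/g BOD₅.
Mass of BOD₅ removed per day: Q(S₀ − S) = 2070 × 1396 g/m³ = 2890 kg/d.
P_X = Y_obs · Q(S₀ − S) = 0.6560 × 2890 = 1896 kg VSS/d.

P_X ≈ 1900 kg VSS/d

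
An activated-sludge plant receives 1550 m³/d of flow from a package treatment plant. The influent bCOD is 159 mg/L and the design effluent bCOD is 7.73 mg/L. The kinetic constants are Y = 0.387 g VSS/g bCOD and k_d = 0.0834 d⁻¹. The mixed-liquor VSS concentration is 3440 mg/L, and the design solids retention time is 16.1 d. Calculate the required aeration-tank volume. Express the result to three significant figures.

Rearranging the biomass balance for a CMAS with decay, V = Y·Q·ΔS·θ_c / [X·(1+k_d θ_c)] = 0.387 × 1550 × (159 − 7.73) × 16.1 / [3440 × (1 + 0.0834 × 16.1)] = 1.46×10^6 / 8059 = 181.3 m³.

V ≈ 181 m³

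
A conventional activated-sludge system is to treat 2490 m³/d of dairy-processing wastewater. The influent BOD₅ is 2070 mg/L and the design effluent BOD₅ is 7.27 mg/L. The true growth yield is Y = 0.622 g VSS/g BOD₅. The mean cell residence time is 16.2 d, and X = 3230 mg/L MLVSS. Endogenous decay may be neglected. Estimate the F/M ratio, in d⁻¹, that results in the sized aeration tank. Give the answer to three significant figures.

Biomass mass balance (decay neglected): V·X = Y·Q·(S₀ − S)·θ_c, so V = 0.622 × 2490 × (2070 − 7.27) × 16.2 / 3230 = 16023 m³.
Food-to-microorganism ratio F/M = Q S₀ / (V X) = 2490 × 2070 / (16023 × 3230) = 0.09959 d⁻¹.

F/M ≈ 0.0996 d⁻¹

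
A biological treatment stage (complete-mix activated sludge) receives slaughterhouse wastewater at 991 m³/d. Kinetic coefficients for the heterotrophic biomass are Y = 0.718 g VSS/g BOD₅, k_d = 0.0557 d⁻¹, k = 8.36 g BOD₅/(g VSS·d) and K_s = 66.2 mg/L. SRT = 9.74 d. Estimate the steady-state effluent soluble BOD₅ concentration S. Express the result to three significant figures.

S ≈ 1.79 mg/L

From the Monod/SRT balance for a CMAS, S = K_s·(1+k_d θ_c)/[θ_c·(Y k − k_d) − 1] = 66.2 × (1 + 0.0557 × 9.74) / [9.74 × (0.718 × 8.36 − 0.0557) − 1] = 102.1 / 56.92 = 1.794 mg/L.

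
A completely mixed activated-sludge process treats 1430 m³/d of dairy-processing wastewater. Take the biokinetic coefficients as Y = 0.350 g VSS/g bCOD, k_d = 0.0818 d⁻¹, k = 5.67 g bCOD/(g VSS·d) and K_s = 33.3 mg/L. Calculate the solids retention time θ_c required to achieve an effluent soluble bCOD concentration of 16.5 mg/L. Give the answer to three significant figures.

At the target effluent, Y k S/(K_s+S) = 0.350×5.67×16.5/49.80 = 0.6575 d⁻¹.
1/θ_c = 0.6575 − 0.0818 = 0.5757 d⁻¹, so θ_c = 1.737 d.

θ_c ≈ 1.74 d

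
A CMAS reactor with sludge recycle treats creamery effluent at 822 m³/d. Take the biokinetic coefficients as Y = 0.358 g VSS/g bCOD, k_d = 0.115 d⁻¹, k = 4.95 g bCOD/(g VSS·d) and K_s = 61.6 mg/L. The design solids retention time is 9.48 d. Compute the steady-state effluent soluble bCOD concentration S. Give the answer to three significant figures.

S ≈ 8.75 mg/L

For a completely mixed reactor with recycle the Lawrence–McCarty relation gives S = K_s·(1 + k_d·θ_c) / [θ_c·(Y·k − k_d) − 1] = 61.6 × (1 + 0.115 × 9.48) / [9.48 × (0.358 × 4.95 − 0.115) − 1] = 128.8 / 14.71 = 8.753 mg/L.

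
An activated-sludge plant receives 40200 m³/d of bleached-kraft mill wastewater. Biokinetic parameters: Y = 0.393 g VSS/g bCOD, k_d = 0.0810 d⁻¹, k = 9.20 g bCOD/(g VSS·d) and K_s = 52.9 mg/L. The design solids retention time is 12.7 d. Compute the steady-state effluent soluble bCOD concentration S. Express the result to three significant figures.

S ≈ 2.45 mg/L

For a completely mixed reactor with recycle the Lawrence–McCarty relation gives S = K_s·(1 + k_d·θ_c) / [θ_c·(Y·k − k_d) − 1] = 52.9 × (1 + 0.0810 × 12.7) / [12.7 × (0.393 × 9.20 − 0.0810) − 1] = 107.3 / 43.89 = 2.445 mg/L.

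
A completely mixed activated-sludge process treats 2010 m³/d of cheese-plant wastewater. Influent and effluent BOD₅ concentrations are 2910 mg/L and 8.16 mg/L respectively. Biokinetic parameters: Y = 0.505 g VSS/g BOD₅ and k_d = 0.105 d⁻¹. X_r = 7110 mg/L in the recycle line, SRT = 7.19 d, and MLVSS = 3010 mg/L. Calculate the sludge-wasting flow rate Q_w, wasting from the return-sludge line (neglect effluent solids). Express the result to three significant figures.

Rearranging the biomass balance for a CMAS with decay, V = Y·Q·ΔS·θ_c / [X·(1+k_d θ_c)] = 0.505 × 2010 × (2910 − 8.16) × 7.19 / [3010 × (1 + 0.105 × 7.19)] = 2.12×10^7 / 5282 = 4009 m³.
Q_w = (V·X)/(θ_c X_r) = 4009 × 3010 / (7.19 × 7110) = 236.1 m³/d.

Q_w ≈ 236 m³/d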